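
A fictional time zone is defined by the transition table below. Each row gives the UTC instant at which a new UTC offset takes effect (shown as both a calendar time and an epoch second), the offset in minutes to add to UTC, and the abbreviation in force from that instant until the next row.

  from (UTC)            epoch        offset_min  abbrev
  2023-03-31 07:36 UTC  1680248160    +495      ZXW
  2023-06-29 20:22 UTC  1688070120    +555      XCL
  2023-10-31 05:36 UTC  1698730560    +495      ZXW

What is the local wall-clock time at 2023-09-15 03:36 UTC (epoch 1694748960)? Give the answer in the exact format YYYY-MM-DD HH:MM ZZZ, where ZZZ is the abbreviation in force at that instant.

2023-09-15 12:51 XCL

Query: 2023-09-15 03:36 UTC
Rule 2/3 (XCL, +09:15): 2023-06-29 20:22 UTC ≤ query < 2023-10-31 05:36 UTC
3·60 + 36 + 555 = 771 min
771 = 0·1440 + 771; 771 = 12·60 + 51 → 12:51, same day
→ 2023-09-15 12:51 XCL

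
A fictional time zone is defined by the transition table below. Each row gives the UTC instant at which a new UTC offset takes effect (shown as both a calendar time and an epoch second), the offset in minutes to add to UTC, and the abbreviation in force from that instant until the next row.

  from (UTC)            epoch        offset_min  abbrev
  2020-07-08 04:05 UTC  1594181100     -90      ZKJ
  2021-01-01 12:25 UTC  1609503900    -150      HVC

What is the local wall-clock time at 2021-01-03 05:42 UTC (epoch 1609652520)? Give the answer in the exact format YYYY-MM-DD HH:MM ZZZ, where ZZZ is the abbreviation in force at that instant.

Query: 2021-01-03 05:42 UTC
Rule 2/2 (HVC, -02:30): 2021-01-01 12:25 UTC ≤ query < +∞
5·60 + 42 - 150 = 192 min
192 = 0·1440 + 192; 192 = 3·60 + 12 → 03:12, same day
→ 2021-01-03 03:12 HVC

2021-01-03 03:12 HVC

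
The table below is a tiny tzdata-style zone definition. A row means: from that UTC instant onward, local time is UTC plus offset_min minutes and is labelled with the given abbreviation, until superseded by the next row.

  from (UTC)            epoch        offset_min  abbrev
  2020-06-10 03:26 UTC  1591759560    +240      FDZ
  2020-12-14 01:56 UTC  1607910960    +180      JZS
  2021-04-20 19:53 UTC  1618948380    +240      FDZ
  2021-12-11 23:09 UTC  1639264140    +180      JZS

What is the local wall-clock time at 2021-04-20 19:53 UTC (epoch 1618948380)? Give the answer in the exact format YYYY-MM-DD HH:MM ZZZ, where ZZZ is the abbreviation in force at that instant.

Query: 2021-04-20 19:53 UTC
Rule 3/4 (FDZ, +04:00): 2021-04-20 19:53 UTC ≤ query < 2021-12-11 23:09 UTC
19·60 + 53 + 240 = 1433 min
1433 = 0·1440 + 1433; 1433 = 23·60 + 53 → 23:53, same day
→ 2021-04-20 23:53 FDZ

2021-04-20 23:53 FDZ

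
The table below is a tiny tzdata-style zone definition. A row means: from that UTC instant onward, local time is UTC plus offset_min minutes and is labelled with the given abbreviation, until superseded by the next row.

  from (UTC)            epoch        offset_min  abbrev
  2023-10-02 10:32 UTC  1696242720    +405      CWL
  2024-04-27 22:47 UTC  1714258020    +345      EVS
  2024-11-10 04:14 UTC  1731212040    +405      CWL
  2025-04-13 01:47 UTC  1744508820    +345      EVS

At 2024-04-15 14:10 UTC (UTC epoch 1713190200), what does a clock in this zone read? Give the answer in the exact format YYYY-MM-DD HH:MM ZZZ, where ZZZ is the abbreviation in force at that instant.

Query: 2024-04-15 14:10 UTC
Rule 1/4 (CWL, +06:45): 2023-10-02 10:32 UTC ≤ query < 2024-04-27 22:47 UTC
14·60 + 10 + 405 = 1255 min
1255 = 0·1440 + 1255; 1255 = 20·60 + 55 → 20:55, same day
→ 2024-04-15 20:55 CWL

2024-04-15 20:55 CWL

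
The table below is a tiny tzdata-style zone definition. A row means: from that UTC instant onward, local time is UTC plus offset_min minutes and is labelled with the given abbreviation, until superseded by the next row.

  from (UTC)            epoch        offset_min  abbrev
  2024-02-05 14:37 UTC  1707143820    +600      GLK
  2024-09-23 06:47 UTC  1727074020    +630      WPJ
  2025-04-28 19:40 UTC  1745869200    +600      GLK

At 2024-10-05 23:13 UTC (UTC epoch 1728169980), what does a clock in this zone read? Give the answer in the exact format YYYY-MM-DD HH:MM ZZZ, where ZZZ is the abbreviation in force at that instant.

2024-10-06 09:43 WPJ

Query: 2024-10-05 23:13 UTC
Rule 2/3 (WPJ, +10:30): 2024-09-23 06:47 UTC ≤ query < 2025-04-28 19:40 UTC
23·60 + 13 + 630 = 2023 min
2023 = 1·1440 + 583; 583 = 9·60 + 43 → 09:43, 2024-10-05 + 1 day = 2024-10-06
→ 2024-10-06 09:43 WPJ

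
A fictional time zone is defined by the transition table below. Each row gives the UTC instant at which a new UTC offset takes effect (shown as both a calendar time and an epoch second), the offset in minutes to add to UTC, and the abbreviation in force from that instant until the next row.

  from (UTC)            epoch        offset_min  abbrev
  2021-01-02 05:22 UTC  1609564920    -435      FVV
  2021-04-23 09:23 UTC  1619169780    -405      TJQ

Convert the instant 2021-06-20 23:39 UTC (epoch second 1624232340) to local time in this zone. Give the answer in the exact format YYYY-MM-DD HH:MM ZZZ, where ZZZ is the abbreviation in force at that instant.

2021-06-20 16:54 TJQ

Query: 2021-06-20 23:39 UTC
Rule 2/2 (TJQ, -06:45): 2021-04-23 09:23 UTC ≤ query < +∞
23·60 + 39 - 405 = 1014 min
1014 = 0·1440 + 1014; 1014 = 16·60 + 54 → 16:54, same day
→ 2021-06-20 16:54 TJQ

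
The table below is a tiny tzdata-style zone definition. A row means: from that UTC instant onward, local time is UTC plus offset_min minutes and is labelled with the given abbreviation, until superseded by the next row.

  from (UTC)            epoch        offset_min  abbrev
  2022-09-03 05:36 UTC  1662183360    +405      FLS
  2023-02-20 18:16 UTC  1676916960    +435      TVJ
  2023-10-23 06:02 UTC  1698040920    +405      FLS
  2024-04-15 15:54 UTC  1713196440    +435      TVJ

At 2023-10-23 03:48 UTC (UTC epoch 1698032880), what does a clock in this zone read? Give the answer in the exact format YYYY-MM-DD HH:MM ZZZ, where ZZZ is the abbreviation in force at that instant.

2023-10-23 11:03 TVJ

Query: 2023-10-23 03:48 UTC
Rule 2/4 (TVJ, +07:15): 2023-02-20 18:16 UTC ≤ query < 2023-10-23 06:02 UTC
3·60 + 48 + 435 = 663 min
663 = 0·1440 + 663; 663 = 11·60 + 3 → 11:03, same day
→ 2023-10-23 11:03 TVJ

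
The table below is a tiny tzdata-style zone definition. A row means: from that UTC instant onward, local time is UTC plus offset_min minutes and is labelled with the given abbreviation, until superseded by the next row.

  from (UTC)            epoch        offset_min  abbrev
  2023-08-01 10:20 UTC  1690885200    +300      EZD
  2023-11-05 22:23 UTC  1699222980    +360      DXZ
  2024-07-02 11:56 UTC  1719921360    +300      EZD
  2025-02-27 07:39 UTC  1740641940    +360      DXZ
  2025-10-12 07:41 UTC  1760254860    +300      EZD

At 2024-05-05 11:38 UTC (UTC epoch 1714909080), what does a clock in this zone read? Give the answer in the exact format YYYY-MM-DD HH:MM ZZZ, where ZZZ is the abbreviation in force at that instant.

2024-05-05 17:38 DXZ

Query: 2024-05-05 11:38 UTC
Rule 2/5 (DXZ, +06:00): 2023-11-05 22:23 UTC ≤ query < 2024-07-02 11:56 UTC
11·60 + 38 + 360 = 1058 min
1058 = 0·1440 + 1058; 1058 = 17·60 + 38 → 17:38, same day
→ 2024-05-05 17:38 DXZ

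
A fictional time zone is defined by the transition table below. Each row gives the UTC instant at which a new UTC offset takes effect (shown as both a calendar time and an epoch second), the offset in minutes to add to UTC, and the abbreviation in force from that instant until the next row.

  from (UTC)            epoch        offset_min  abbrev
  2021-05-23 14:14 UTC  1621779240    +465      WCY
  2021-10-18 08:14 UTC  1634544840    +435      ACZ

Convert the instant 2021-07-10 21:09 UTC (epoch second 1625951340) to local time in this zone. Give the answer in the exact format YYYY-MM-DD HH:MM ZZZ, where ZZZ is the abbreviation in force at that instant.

2021-07-11 04:54 WCY

Query: 2021-07-10 21:09 UTC
Rule 1/2 (WCY, +07:45): 2021-05-23 14:14 UTC ≤ query < 2021-10-18 08:14 UTC
21·60 + 9 + 465 = 1734 min
1734 = 1·1440 + 294; 294 = 4·60 + 54 → 04:54, 2021-07-10 + 1 day = 2021-07-11
→ 2021-07-11 04:54 WCY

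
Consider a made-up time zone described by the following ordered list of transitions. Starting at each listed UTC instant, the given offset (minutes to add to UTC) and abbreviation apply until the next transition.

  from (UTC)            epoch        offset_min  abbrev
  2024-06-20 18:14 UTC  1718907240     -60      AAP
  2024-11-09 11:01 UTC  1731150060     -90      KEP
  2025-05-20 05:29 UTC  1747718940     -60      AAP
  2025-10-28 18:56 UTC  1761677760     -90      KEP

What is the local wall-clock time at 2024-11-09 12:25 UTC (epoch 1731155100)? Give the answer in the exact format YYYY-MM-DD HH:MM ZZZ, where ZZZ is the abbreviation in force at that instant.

Query: 2024-11-09 12:25 UTC
Rule 2/4 (KEP, -01:30): 2024-11-09 11:01 UTC ≤ query < 2025-05-20 05:29 UTC
12·60 + 25 - 90 = 655 min
655 = 0·1440 + 655; 655 = 10·60 + 55 → 10:55, same day
→ 2024-11-09 10:55 KEP

2024-11-09 10:55 KEP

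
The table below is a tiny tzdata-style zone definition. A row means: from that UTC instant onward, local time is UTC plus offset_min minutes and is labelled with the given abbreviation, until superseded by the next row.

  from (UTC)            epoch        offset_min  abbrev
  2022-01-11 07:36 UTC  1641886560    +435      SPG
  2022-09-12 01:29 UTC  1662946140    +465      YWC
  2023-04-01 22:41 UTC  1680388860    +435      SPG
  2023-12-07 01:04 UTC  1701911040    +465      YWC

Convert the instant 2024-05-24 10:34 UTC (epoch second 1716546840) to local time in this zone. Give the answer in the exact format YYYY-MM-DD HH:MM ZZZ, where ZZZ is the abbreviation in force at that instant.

Query: 2024-05-24 10:34 UTC
Rule 4/4 (YWC, +07:45): 2023-12-07 01:04 UTC ≤ query < +∞
10·60 + 34 + 465 = 1099 min
1099 = 0·1440 + 1099; 1099 = 18·60 + 19 → 18:19, same day
→ 2024-05-24 18:19 YWC

2024-05-24 18:19 YWC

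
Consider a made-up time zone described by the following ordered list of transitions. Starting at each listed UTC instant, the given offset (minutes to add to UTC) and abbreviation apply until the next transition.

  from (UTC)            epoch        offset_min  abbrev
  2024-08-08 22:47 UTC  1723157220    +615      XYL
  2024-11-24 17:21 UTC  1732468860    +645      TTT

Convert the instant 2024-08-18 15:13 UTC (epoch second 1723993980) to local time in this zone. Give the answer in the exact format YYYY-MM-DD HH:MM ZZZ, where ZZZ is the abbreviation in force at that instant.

2024-08-19 01:28 XYL

Query: 2024-08-18 15:13 UTC
Rule 1/2 (XYL, +10:15): 2024-08-08 22:47 UTC ≤ query < 2024-11-24 17:21 UTC
15·60 + 13 + 615 = 1528 min
1528 = 1·1440 + 88; 88 = 1·60 + 28 → 01:28, 2024-08-18 + 1 day = 2024-08-19
→ 2024-08-19 01:28 XYL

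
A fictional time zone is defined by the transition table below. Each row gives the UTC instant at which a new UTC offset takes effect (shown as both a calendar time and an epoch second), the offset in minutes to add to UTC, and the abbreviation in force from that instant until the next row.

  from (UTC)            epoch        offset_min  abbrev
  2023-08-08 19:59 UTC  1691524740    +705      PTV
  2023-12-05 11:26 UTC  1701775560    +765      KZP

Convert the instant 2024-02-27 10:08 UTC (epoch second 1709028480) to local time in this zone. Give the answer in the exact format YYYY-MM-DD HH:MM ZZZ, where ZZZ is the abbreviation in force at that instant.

Query: 2024-02-27 10:08 UTC
Rule 2/2 (KZP, +12:45): 2023-12-05 11:26 UTC ≤ query < +∞
10·60 + 8 + 765 = 1373 min
1373 = 0·1440 + 1373; 1373 = 22·60 + 53 → 22:53, same day
→ 2024-02-27 22:53 KZP

2024-02-27 22:53 KZP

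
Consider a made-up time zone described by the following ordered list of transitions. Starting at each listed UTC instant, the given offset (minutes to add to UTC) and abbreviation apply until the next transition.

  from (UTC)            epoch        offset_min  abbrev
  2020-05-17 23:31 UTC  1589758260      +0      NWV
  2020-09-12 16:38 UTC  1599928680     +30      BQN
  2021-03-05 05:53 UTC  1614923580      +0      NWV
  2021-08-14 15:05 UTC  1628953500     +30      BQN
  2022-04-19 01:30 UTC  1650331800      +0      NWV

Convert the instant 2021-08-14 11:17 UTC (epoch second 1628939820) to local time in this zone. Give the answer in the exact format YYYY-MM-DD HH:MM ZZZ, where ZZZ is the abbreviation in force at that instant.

Query: 2021-08-14 11:17 UTC
Rule 3/5 (NWV, +00:00): 2021-03-05 05:53 UTC ≤ query < 2021-08-14 15:05 UTC
11·60 + 17 + 0 = 677 min
677 = 0·1440 + 677; 677 = 11·60 + 17 → 11:17, same day
→ 2021-08-14 11:17 NWV

2021-08-14 11:17 NWV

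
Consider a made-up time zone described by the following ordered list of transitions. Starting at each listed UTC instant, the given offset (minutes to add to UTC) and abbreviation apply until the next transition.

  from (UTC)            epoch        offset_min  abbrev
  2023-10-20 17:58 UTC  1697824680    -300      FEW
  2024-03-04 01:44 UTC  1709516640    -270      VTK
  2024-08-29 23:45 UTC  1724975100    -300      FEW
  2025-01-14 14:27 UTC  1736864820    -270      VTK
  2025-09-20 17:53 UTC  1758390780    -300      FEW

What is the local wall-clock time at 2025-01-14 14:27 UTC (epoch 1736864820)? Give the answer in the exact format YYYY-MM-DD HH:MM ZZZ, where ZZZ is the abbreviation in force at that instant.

Query: 2025-01-14 14:27 UTC
Rule 4/5 (VTK, -04:30): 2025-01-14 14:27 UTC ≤ query < 2025-09-20 17:53 UTC
14·60 + 27 - 270 = 597 min
597 = 0·1440 + 597; 597 = 9·60 + 57 → 09:57, same day
→ 2025-01-14 09:57 VTK

2025-01-14 09:57 VTK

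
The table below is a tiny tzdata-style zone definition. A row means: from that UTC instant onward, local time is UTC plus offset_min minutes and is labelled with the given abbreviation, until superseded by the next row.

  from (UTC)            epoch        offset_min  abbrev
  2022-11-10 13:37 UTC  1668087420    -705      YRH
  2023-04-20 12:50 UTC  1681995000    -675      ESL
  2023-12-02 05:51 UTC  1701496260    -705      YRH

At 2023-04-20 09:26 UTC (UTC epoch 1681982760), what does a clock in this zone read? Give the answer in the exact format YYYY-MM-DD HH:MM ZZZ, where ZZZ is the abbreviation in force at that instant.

2023-04-19 21:41 YRH

Query: 2023-04-20 09:26 UTC
Rule 1/3 (YRH, -11:45): 2022-11-10 13:37 UTC ≤ query < 2023-04-20 12:50 UTC
9·60 + 26 - 705 = -139 min
-139 = -1·1440 + 1301; 1301 = 21·60 + 41 → 21:41, 2023-04-20 - 1 day = 2023-04-19
→ 2023-04-19 21:41 YRH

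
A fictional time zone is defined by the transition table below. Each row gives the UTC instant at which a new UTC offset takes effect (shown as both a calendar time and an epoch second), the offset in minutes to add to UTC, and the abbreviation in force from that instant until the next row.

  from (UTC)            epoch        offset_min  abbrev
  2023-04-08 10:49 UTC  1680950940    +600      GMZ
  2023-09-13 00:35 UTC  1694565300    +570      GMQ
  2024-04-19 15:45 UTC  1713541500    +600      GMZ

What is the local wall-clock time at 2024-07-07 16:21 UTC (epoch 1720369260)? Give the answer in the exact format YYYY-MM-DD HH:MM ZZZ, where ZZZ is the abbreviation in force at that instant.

Query: 2024-07-07 16:21 UTC
Rule 3/3 (GMZ, +10:00): 2024-04-19 15:45 UTC ≤ query < +∞
16·60 + 21 + 600 = 1581 min
1581 = 1·1440 + 141; 141 = 2·60 + 21 → 02:21, 2024-07-07 + 1 day = 2024-07-08
→ 2024-07-08 02:21 GMZ

2024-07-08 02:21 GMZ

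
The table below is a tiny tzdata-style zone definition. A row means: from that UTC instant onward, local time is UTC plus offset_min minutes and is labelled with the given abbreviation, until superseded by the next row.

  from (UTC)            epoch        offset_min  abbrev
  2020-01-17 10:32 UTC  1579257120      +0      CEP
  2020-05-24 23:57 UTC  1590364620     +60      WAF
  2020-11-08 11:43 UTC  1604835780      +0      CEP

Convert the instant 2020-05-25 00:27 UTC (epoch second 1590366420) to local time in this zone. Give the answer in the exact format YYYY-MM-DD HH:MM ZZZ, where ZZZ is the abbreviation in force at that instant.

Query: 2020-05-25 00:27 UTC
Rule 2/3 (WAF, +01:00): 2020-05-24 23:57 UTC ≤ query < 2020-11-08 11:43 UTC
0·60 + 27 + 60 = 87 min
87 = 0·1440 + 87; 87 = 1·60 + 27 → 01:27, same day
→ 2020-05-25 01:27 WAF

2020-05-25 01:27 WAF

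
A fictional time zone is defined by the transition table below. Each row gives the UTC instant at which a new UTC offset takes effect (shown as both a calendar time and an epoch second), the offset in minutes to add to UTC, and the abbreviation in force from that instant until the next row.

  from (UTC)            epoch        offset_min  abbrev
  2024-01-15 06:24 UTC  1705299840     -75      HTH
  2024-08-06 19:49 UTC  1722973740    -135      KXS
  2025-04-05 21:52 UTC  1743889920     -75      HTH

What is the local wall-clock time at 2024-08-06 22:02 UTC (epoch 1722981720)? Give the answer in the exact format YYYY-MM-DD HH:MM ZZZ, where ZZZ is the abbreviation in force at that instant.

2024-08-06 19:47 KXS

Query: 2024-08-06 22:02 UTC
Rule 2/3 (KXS, -02:15): 2024-08-06 19:49 UTC ≤ query < 2025-04-05 21:52 UTC
22·60 + 2 - 135 = 1187 min
1187 = 0·1440 + 1187; 1187 = 19·60 + 47 → 19:47, same day
→ 2024-08-06 19:47 KXS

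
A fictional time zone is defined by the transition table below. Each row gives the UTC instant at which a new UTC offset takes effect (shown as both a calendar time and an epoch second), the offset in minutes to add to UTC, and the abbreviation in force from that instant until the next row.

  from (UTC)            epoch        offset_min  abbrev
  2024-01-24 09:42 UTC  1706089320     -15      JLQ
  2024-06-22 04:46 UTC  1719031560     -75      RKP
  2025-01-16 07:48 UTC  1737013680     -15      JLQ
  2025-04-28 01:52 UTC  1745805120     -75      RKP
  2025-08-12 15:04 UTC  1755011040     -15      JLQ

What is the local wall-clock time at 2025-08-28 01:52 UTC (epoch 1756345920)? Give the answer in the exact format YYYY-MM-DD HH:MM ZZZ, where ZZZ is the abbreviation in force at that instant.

Query: 2025-08-28 01:52 UTC
Rule 5/5 (JLQ, -00:15): 2025-08-12 15:04 UTC ≤ query < +∞
1·60 + 52 - 15 = 97 min
97 = 0·1440 + 97; 97 = 1·60 + 37 → 01:37, same day
→ 2025-08-28 01:37 JLQ

2025-08-28 01:37 JLQ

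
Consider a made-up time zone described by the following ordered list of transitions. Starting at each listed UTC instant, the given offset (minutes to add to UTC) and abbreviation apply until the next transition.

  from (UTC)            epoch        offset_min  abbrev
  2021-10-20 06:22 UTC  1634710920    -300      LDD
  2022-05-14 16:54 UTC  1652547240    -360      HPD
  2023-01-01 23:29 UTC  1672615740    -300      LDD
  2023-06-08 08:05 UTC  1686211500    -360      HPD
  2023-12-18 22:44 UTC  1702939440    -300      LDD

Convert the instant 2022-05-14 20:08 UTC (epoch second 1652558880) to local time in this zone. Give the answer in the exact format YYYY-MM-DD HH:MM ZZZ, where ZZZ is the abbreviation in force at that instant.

2022-05-14 14:08 HPD

Query: 2022-05-14 20:08 UTC
Rule 2/5 (HPD, -06:00): 2022-05-14 16:54 UTC ≤ query < 2023-01-01 23:29 UTC
20·60 + 8 - 360 = 848 min
848 = 0·1440 + 848; 848 = 14·60 + 8 → 14:08, same day
→ 2022-05-14 14:08 HPD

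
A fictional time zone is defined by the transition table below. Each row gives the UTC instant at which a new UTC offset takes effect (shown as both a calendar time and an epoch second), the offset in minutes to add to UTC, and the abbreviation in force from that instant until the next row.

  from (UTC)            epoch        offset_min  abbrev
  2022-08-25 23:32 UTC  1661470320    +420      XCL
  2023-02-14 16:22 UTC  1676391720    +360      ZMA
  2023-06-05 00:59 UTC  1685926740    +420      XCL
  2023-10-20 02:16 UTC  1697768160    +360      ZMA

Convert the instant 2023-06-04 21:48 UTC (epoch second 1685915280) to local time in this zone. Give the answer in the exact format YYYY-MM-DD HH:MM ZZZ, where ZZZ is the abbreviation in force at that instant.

2023-06-05 03:48 ZMA

Query: 2023-06-04 21:48 UTC
Rule 2/4 (ZMA, +06:00): 2023-02-14 16:22 UTC ≤ query < 2023-06-05 00:59 UTC
21·60 + 48 + 360 = 1668 min
1668 = 1·1440 + 228; 228 = 3·60 + 48 → 03:48, 2023-06-04 + 1 day = 2023-06-05
→ 2023-06-05 03:48 ZMA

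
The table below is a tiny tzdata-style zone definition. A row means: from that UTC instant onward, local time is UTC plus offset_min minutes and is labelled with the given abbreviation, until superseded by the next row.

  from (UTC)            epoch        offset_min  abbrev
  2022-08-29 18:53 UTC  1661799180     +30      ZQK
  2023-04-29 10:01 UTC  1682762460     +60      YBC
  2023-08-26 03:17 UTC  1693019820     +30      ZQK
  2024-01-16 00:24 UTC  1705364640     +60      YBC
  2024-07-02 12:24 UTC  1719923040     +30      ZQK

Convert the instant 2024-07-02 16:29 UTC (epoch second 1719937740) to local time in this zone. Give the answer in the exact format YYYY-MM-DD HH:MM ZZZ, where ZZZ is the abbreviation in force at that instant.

Query: 2024-07-02 16:29 UTC
Rule 5/5 (ZQK, +00:30): 2024-07-02 12:24 UTC ≤ query < +∞
16·60 + 29 + 30 = 1019 min
1019 = 0·1440 + 1019; 1019 = 16·60 + 59 → 16:59, same day
→ 2024-07-02 16:59 ZQK

2024-07-02 16:59 ZQK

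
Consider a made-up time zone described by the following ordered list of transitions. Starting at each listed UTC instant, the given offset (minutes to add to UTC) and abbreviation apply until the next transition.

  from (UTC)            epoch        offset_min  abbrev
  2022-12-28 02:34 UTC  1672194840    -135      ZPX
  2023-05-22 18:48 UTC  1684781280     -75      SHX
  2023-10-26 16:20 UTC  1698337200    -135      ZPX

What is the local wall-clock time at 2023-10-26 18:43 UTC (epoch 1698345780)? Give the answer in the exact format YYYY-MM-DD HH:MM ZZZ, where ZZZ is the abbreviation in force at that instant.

Query: 2023-10-26 18:43 UTC
Rule 3/3 (ZPX, -02:15): 2023-10-26 16:20 UTC ≤ query < +∞
18·60 + 43 - 135 = 988 min
988 = 0·1440 + 988; 988 = 16·60 + 28 → 16:28, same day
→ 2023-10-26 16:28 ZPX

2023-10-26 16:28 ZPX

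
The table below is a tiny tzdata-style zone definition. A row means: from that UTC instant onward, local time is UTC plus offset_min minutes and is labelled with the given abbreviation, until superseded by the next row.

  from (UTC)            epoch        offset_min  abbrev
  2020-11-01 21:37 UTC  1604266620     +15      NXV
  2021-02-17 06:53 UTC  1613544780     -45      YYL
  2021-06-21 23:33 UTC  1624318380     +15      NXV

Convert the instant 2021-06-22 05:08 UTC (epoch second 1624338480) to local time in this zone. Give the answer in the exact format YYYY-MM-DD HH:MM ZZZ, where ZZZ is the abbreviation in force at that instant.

Query: 2021-06-22 05:08 UTC
Rule 3/3 (NXV, +00:15): 2021-06-21 23:33 UTC ≤ query < +∞
5·60 + 8 + 15 = 323 min
323 = 0·1440 + 323; 323 = 5·60 + 23 → 05:23, same day
→ 2021-06-22 05:23 NXV

2021-06-22 05:23 NXV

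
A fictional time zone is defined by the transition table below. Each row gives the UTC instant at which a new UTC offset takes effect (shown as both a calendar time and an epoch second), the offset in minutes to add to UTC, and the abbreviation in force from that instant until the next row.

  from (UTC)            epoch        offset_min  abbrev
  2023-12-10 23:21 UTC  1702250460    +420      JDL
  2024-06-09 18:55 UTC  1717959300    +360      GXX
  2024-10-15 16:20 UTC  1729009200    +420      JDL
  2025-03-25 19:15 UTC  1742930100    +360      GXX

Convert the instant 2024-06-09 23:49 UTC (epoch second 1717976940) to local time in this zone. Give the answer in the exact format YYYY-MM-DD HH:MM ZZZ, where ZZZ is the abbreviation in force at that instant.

Query: 2024-06-09 23:49 UTC
Rule 2/4 (GXX, +06:00): 2024-06-09 18:55 UTC ≤ query < 2024-10-15 16:20 UTC
23·60 + 49 + 360 = 1789 min
1789 = 1·1440 + 349; 349 = 5·60 + 49 → 05:49, 2024-06-09 + 1 day = 2024-06-10
→ 2024-06-10 05:49 GXX

2024-06-10 05:49 GXX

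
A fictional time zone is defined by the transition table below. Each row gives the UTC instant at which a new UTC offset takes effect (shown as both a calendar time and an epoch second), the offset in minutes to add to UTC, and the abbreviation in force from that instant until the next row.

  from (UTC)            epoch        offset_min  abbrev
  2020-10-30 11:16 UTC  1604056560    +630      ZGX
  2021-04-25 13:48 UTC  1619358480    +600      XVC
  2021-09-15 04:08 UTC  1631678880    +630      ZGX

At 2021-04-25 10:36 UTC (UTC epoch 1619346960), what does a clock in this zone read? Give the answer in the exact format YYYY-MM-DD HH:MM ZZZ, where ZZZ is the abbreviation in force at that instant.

2021-04-25 21:06 ZGX

Query: 2021-04-25 10:36 UTC
Rule 1/3 (ZGX, +10:30): 2020-10-30 11:16 UTC ≤ query < 2021-04-25 13:48 UTC
10·60 + 36 + 630 = 1266 min
1266 = 0·1440 + 1266; 1266 = 21·60 + 6 → 21:06, same day
→ 2021-04-25 21:06 ZGX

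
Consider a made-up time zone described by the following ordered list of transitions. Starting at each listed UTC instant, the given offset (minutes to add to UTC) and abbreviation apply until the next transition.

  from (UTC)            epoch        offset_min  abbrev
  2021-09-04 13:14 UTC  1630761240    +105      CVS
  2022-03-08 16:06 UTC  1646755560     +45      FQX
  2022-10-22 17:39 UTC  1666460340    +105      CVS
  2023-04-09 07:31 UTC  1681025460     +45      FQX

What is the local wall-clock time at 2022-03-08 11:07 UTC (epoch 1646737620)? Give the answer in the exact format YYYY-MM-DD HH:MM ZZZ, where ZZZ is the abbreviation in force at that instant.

2022-03-08 12:52 CVS

Query: 2022-03-08 11:07 UTC
Rule 1/4 (CVS, +01:45): 2021-09-04 13:14 UTC ≤ query < 2022-03-08 16:06 UTC
11·60 + 7 + 105 = 772 min
772 = 0·1440 + 772; 772 = 12·60 + 52 → 12:52, same day
→ 2022-03-08 12:52 CVS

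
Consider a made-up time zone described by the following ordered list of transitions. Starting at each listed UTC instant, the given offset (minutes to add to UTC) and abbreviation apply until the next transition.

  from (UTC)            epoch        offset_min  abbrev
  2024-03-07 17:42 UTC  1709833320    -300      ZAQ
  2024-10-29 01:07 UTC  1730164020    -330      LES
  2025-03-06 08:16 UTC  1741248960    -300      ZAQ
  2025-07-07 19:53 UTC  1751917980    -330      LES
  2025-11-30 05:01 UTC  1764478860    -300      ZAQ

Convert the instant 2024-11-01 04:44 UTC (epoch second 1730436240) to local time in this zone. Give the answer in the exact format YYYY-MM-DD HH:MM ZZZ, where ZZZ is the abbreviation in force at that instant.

Query: 2024-11-01 04:44 UTC
Rule 2/5 (LES, -05:30): 2024-10-29 01:07 UTC ≤ query < 2025-03-06 08:16 UTC
4·60 + 44 - 330 = -46 min
-46 = -1·1440 + 1394; 1394 = 23·60 + 14 → 23:14, 2024-11-01 - 1 day = 2024-10-31
→ 2024-10-31 23:14 LES

2024-10-31 23:14 LES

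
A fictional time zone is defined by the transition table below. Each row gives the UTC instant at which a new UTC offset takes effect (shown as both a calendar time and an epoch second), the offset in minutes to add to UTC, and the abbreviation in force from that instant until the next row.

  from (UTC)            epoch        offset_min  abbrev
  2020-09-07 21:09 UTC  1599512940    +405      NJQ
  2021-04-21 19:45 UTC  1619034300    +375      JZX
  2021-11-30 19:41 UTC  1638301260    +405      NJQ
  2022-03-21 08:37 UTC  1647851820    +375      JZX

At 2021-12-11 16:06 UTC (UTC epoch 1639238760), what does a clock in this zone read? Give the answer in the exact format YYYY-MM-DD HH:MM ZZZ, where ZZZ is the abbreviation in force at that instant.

Query: 2021-12-11 16:06 UTC
Rule 3/4 (NJQ, +06:45): 2021-11-30 19:41 UTC ≤ query < 2022-03-21 08:37 UTC
16·60 + 6 + 405 = 1371 min
1371 = 0·1440 + 1371; 1371 = 22·60 + 51 → 22:51, same day
→ 2021-12-11 22:51 NJQ

2021-12-11 22:51 NJQ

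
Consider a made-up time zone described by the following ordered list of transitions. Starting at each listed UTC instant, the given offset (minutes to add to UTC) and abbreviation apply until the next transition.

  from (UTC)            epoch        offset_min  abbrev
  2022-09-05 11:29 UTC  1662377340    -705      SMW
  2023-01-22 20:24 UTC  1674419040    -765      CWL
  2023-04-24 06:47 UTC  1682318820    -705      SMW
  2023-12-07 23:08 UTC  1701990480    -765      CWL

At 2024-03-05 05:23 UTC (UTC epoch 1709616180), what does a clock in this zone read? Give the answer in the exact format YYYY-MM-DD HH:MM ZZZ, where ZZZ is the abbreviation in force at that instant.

Query: 2024-03-05 05:23 UTC
Rule 4/4 (CWL, -12:45): 2023-12-07 23:08 UTC ≤ query < +∞
5·60 + 23 - 765 = -442 min
-442 = -1·1440 + 998; 998 = 16·60 + 38 → 16:38, 2024-03-05 - 1 day = 2024-03-04
→ 2024-03-04 16:38 CWL

2024-03-04 16:38 CWL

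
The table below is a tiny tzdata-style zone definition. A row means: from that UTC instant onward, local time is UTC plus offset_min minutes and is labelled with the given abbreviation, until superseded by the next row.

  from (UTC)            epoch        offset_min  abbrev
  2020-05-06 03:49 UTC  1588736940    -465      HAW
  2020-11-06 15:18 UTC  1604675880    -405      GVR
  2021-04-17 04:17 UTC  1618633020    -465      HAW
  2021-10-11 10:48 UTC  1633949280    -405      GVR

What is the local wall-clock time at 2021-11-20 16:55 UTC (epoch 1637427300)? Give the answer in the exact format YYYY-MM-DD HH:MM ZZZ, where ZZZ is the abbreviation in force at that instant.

Query: 2021-11-20 16:55 UTC
Rule 4/4 (GVR, -06:45): 2021-10-11 10:48 UTC ≤ query < +∞
16·60 + 55 - 405 = 610 min
610 = 0·1440 + 610; 610 = 10·60 + 10 → 10:10, same day
→ 2021-11-20 10:10 GVR

2021-11-20 10:10 GVR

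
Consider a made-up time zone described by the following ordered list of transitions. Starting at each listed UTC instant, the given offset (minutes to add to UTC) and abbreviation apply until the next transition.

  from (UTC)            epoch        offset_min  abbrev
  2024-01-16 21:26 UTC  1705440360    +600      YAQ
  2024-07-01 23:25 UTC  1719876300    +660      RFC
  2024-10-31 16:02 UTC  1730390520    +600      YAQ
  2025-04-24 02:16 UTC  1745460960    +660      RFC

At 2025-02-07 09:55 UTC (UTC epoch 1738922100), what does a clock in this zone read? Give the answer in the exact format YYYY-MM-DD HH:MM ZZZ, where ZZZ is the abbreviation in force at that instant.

2025-02-07 19:55 YAQ

Query: 2025-02-07 09:55 UTC
Rule 3/4 (YAQ, +10:00): 2024-10-31 16:02 UTC ≤ query < 2025-04-24 02:16 UTC
9·60 + 55 + 600 = 1195 min
1195 = 0·1440 + 1195; 1195 = 19·60 + 55 → 19:55, same day
→ 2025-02-07 19:55 YAQ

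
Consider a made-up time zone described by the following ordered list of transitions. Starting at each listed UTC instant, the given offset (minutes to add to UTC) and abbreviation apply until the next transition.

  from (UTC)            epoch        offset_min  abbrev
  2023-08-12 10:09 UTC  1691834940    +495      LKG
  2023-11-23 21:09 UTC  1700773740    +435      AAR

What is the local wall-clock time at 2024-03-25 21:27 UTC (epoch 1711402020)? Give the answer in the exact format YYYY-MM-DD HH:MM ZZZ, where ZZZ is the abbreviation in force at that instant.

2024-03-26 04:42 AAR

Query: 2024-03-25 21:27 UTC
Rule 2/2 (AAR, +07:15): 2023-11-23 21:09 UTC ≤ query < +∞
21·60 + 27 + 435 = 1722 min
1722 = 1·1440 + 282; 282 = 4·60 + 42 → 04:42, 2024-03-25 + 1 day = 2024-03-26
→ 2024-03-26 04:42 AAR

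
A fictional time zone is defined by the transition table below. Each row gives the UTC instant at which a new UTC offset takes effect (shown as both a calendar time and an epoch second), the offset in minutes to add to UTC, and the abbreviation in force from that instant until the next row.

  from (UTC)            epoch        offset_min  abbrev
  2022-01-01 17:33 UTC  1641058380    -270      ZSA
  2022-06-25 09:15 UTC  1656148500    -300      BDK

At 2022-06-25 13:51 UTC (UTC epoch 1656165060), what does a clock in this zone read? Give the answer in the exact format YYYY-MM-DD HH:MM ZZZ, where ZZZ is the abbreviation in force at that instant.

2022-06-25 08:51 BDK

Query: 2022-06-25 13:51 UTC
Rule 2/2 (BDK, -05:00): 2022-06-25 09:15 UTC ≤ query < +∞
13·60 + 51 - 300 = 531 min
531 = 0·1440 + 531; 531 = 8·60 + 51 → 08:51, same day
→ 2022-06-25 08:51 BDK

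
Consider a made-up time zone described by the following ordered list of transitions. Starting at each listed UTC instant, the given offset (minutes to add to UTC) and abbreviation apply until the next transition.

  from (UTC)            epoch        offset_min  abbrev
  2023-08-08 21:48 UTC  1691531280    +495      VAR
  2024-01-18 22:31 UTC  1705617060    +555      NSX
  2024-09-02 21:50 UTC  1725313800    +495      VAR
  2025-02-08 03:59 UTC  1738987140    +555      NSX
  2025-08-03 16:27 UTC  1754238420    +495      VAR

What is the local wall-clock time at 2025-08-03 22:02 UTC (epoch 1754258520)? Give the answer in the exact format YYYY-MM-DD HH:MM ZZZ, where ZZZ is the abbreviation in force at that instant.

Query: 2025-08-03 22:02 UTC
Rule 5/5 (VAR, +08:15): 2025-08-03 16:27 UTC ≤ query < +∞
22·60 + 2 + 495 = 1817 min
1817 = 1·1440 + 377; 377 = 6·60 + 17 → 06:17, 2025-08-03 + 1 day = 2025-08-04
→ 2025-08-04 06:17 VAR

2025-08-04 06:17 VAR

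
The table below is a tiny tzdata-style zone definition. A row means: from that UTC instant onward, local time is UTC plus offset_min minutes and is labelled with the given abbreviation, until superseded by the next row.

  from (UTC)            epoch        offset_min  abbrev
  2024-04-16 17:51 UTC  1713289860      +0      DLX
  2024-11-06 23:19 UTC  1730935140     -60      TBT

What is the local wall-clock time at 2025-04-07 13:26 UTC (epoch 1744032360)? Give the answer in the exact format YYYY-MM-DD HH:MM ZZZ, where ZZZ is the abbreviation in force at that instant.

Query: 2025-04-07 13:26 UTC
Rule 2/2 (TBT, -01:00): 2024-11-06 23:19 UTC ≤ query < +∞
13·60 + 26 - 60 = 746 min
746 = 0·1440 + 746; 746 = 12·60 + 26 → 12:26, same day
→ 2025-04-07 12:26 TBT

2025-04-07 12:26 TBT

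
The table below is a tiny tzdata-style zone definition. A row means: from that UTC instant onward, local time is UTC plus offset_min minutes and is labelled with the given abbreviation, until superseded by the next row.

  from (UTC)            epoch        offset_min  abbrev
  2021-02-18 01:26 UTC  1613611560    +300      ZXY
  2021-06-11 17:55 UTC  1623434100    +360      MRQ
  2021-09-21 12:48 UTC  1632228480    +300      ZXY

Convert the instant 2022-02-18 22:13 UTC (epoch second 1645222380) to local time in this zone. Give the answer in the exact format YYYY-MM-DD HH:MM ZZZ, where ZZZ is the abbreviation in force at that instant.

Query: 2022-02-18 22:13 UTC
Rule 3/3 (ZXY, +05:00): 2021-09-21 12:48 UTC ≤ query < +∞
22·60 + 13 + 300 = 1633 min
1633 = 1·1440 + 193; 193 = 3·60 + 13 → 03:13, 2022-02-18 + 1 day = 2022-02-19
→ 2022-02-19 03:13 ZXY

2022-02-19 03:13 ZXY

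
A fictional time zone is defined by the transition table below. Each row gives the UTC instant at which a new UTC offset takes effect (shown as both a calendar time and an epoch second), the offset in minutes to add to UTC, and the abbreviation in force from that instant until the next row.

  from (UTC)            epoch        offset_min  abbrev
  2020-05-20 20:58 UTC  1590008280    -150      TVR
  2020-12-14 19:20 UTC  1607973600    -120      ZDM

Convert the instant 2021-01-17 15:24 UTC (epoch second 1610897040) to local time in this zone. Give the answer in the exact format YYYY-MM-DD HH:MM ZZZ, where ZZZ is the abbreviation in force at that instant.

Query: 2021-01-17 15:24 UTC
Rule 2/2 (ZDM, -02:00): 2020-12-14 19:20 UTC ≤ query < +∞
15·60 + 24 - 120 = 804 min
804 = 0·1440 + 804; 804 = 13·60 + 24 → 13:24, same day
→ 2021-01-17 13:24 ZDM

2021-01-17 13:24 ZDM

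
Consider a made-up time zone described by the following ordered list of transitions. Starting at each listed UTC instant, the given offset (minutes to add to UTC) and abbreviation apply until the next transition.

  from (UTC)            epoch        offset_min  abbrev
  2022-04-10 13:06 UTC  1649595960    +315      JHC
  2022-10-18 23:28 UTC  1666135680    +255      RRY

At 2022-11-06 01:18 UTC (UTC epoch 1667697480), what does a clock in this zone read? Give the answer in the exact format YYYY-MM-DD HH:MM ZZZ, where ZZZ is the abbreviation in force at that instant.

Query: 2022-11-06 01:18 UTC
Rule 2/2 (RRY, +04:15): 2022-10-18 23:28 UTC ≤ query < +∞
1·60 + 18 + 255 = 333 min
333 = 0·1440 + 333; 333 = 5·60 + 33 → 05:33, same day
→ 2022-11-06 05:33 RRY

2022-11-06 05:33 RRY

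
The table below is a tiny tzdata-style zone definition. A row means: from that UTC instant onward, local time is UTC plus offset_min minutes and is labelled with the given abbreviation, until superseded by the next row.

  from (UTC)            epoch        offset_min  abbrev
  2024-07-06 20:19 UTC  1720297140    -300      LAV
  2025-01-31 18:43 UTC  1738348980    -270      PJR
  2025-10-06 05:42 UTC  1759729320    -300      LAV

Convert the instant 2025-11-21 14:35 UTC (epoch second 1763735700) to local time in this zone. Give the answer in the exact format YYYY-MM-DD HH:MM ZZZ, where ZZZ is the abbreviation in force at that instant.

2025-11-21 09:35 LAV

Query: 2025-11-21 14:35 UTC
Rule 3/3 (LAV, -05:00): 2025-10-06 05:42 UTC ≤ query < +∞
14·60 + 35 - 300 = 575 min
575 = 0·1440 + 575; 575 = 9·60 + 35 → 09:35, same day
→ 2025-11-21 09:35 LAV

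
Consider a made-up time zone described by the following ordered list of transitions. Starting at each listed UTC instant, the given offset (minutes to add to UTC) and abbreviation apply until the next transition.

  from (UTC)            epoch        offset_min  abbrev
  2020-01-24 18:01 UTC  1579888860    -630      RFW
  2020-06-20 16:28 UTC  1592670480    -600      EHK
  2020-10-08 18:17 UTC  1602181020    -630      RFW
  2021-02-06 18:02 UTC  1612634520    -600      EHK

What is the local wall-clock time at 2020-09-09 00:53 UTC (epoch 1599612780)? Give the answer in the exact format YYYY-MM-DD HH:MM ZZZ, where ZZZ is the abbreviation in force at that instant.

2020-09-08 14:53 EHK

Query: 2020-09-09 00:53 UTC
Rule 2/4 (EHK, -10:00): 2020-06-20 16:28 UTC ≤ query < 2020-10-08 18:17 UTC
0·60 + 53 - 600 = -547 min
-547 = -1·1440 + 893; 893 = 14·60 + 53 → 14:53, 2020-09-09 - 1 day = 2020-09-08
→ 2020-09-08 14:53 EHK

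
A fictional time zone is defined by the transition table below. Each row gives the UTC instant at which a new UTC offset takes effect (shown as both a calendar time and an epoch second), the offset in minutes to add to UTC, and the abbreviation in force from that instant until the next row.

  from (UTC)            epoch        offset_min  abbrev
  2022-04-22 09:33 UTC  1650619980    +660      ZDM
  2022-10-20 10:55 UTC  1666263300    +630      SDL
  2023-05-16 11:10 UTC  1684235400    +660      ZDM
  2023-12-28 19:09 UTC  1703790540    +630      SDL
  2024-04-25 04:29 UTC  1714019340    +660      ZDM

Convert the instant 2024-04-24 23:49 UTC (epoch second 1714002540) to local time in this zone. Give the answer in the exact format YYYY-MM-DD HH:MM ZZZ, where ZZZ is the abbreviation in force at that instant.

Query: 2024-04-24 23:49 UTC
Rule 4/5 (SDL, +10:30): 2023-12-28 19:09 UTC ≤ query < 2024-04-25 04:29 UTC
23·60 + 49 + 630 = 2059 min
2059 = 1·1440 + 619; 619 = 10·60 + 19 → 10:19, 2024-04-24 + 1 day = 2024-04-25
→ 2024-04-25 10:19 SDL

2024-04-25 10:19 SDL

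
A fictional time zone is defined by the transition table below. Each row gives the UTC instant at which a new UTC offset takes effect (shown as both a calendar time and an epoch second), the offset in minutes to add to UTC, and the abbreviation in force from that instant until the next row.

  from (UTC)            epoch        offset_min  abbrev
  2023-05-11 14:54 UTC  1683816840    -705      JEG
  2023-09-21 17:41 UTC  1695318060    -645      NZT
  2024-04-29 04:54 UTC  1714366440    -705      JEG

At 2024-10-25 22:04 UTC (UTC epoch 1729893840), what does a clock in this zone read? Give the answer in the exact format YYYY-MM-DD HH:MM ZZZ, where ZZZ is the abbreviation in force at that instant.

Query: 2024-10-25 22:04 UTC
Rule 3/3 (JEG, -11:45): 2024-04-29 04:54 UTC ≤ query < +∞
22·60 + 4 - 705 = 619 min
619 = 0·1440 + 619; 619 = 10·60 + 19 → 10:19, same day
→ 2024-10-25 10:19 JEG

2024-10-25 10:19 JEG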